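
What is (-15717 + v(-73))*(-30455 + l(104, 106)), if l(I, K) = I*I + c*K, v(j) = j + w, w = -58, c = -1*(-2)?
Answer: 307879096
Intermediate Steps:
c = 2
v(j) = -58 + j (v(j) = j - 58 = -58 + j)
l(I, K) = I² + 2*K (l(I, K) = I*I + 2*K = I² + 2*K)
(-15717 + v(-73))*(-30455 + l(104, 106)) = (-15717 + (-58 - 73))*(-30455 + (104² + 2*106)) = (-15717 - 131)*(-30455 + (10816 + 212)) = -15848*(-30455 + 11028) = -15848*(-19427) = 307879096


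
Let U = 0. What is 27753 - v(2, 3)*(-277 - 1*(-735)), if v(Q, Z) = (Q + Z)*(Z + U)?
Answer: 20883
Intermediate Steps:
v(Q, Z) = Z*(Q + Z) (v(Q, Z) = (Q + Z)*(Z + 0) = (Q + Z)*Z = Z*(Q + Z))
27753 - v(2, 3)*(-277 - 1*(-735)) = 27753 - 3*(2 + 3)*(-277 - 1*(-735)) = 27753 - 3*5*(-277 + 735) = 27753 - 15*458 = 27753 - 1*6870 = 27753 - 6870 = 20883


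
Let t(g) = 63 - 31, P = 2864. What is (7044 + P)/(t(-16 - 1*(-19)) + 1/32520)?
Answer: 322208160/1040641 ≈ 309.62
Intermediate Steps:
t(g) = 32
(7044 + P)/(t(-16 - 1*(-19)) + 1/32520) = (7044 + 2864)/(32 + 1/32520) = 9908/(32 + 1/32520) = 9908/(1040641/32520) = 9908*(32520/1040641) = 322208160/1040641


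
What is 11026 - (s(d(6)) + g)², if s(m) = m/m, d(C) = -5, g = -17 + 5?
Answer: 10905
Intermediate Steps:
g = -12
s(m) = 1
11026 - (s(d(6)) + g)² = 11026 - (1 - 12)² = 11026 - 1*(-11)² = 11026 - 1*121 = 11026 - 121 = 10905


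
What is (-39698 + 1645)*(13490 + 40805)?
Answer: -2066087635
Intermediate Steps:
(-39698 + 1645)*(13490 + 40805) = -38053*54295 = -2066087635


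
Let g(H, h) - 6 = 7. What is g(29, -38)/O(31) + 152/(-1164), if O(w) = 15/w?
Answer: 12967/485 ≈ 26.736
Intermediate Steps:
g(H, h) = 13 (g(H, h) = 6 + 7 = 13)
g(29, -38)/O(31) + 152/(-1164) = 13/((15/31)) + 152/(-1164) = 13/((15*(1/31))) + 152*(-1/1164) = 13/(15/31) - 38/291 = 13*(31/15) - 38/291 = 403/15 - 38/291 = 12967/485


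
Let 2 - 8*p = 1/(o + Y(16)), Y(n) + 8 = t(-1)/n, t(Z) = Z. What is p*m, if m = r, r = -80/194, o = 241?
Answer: -37190/361519 ≈ -0.10287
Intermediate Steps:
r = -40/97 (r = -80*1/194 = -40/97 ≈ -0.41237)
m = -40/97 ≈ -0.41237
Y(n) = -8 - 1/n
p = 3719/14908 (p = 1/4 - 1/(8*(241 + (-8 - 1/16))) = 1/4 - 1/(8*(241 - 129/16)) = 1/4 - 1/(8*3727/16) = 1/4 - 1/8*16/3727 = 1/4 - 2/3727 = 3719/14908 ≈ 0.24946)
p*m = (3719/14908)*(-40/97) = -37190/361519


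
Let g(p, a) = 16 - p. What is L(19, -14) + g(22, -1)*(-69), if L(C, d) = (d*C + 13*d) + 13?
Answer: -21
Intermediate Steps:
L(C, d) = 13 + 13*d + C*d (L(C, d) = (C*d + 13*d) + 13 = (13*d + C*d) + 13 = 13 + 13*d + C*d)
L(19, -14) + g(22, -1)*(-69) = (13 + 13*(-14) + 19*(-14)) + (16 - 1*22)*(-69) = (13 - 182 - 266) + (16 - 22)*(-69) = -435 - 6*(-69) = -435 + 414 = -21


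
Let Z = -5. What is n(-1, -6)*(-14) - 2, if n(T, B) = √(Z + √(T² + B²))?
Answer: -2 - 14*√(-5 + √37) ≈ -16.568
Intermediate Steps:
n(T, B) = √(-5 + √(B² + T²)) (n(T, B) = √(-5 + √(T² + B²)) = √(-5 + √(B² + T²)))
n(-1, -6)*(-14) - 2 = √(-5 + √((-6)² + (-1)²))*(-14) - 2 = √(-5 + √(36 + 1))*(-14) - 2 = √(-5 + √37)*(-14) - 2 = -14*√(-5 + √37) - 2 = -2 - 14*√(-5 + √37)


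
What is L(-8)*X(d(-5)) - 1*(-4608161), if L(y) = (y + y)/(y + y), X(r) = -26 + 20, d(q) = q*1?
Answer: 4608155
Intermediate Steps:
d(q) = q
X(r) = -6
L(y) = 1 (L(y) = (2*y)/((2*y)) = (2*y)*(1/(2*y)) = 1)
L(-8)*X(d(-5)) - 1*(-4608161) = 1*(-6) - 1*(-4608161) = -6 + 4608161 = 4608155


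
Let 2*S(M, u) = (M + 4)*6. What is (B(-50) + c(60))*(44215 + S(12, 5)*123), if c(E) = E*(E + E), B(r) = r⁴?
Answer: 313604606800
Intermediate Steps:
S(M, u) = 12 + 3*M (S(M, u) = ((M + 4)*6)/2 = ((4 + M)*6)/2 = (24 + 6*M)/2 = 12 + 3*M)
c(E) = 2*E² (c(E) = E*(2*E) = 2*E²)
(B(-50) + c(60))*(44215 + S(12, 5)*123) = ((-50)⁴ + 2*60²)*(44215 + (12 + 3*12)*123) = (6250000 + 2*3600)*(44215 + (12 + 36)*123) = (6250000 + 7200)*(44215 + 48*123) = 6257200*(44215 + 5904) = 6257200*50119 = 313604606800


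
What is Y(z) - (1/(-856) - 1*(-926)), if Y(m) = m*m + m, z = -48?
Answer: 1138481/856 ≈ 1330.0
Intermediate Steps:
Y(m) = m + m² (Y(m) = m² + m = m + m²)
Y(z) - (1/(-856) - 1*(-926)) = -48*(1 - 48) - (1/(-856) - 1*(-926)) = -48*(-47) - (-1/856 + 926) = 2256 - 1*792655/856 = 2256 - 792655/856 = 1138481/856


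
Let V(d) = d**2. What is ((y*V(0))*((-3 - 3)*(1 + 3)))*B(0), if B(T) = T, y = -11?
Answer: 0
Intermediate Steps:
((y*V(0))*((-3 - 3)*(1 + 3)))*B(0) = ((-11*0**2)*((-3 - 3)*(1 + 3)))*0 = ((-11*0)*(-6*4))*0 = (0*(-24))*0 = 0*0 = 0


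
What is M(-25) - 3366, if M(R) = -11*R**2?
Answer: -10241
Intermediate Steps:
M(-25) - 3366 = -11*(-25)**2 - 3366 = -11*625 - 3366 = -6875 - 3366 = -10241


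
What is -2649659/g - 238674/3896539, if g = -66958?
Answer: 10308518496509/260904458362 ≈ 39.511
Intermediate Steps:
-2649659/g - 238674/3896539 = -2649659/(-66958) - 238674/3896539 = -2649659*(-1/66958) - 238674*1/3896539 = 2649659/66958 - 238674/3896539 = 10308518496509/260904458362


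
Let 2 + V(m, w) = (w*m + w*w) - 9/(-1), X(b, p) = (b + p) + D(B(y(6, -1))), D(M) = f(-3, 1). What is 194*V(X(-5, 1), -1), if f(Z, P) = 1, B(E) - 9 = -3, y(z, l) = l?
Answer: 2134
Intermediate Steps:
B(E) = 6 (B(E) = 9 - 3 = 6)
D(M) = 1
X(b, p) = 1 + b + p (X(b, p) = (b + p) + 1 = 1 + b + p)
V(m, w) = 7 + w**2 + m*w (V(m, w) = -2 + ((w*m + w*w) - 9/(-1)) = -2 + ((m*w + w**2) - 9*(-1)) = -2 + ((w**2 + m*w) + 9) = -2 + (9 + w**2 + m*w) = 7 + w**2 + m*w)
194*V(X(-5, 1), -1) = 194*(7 + (-1)**2 + (1 - 5 + 1)*(-1)) = 194*(7 + 1 - 3*(-1)) = 194*(7 + 1 + 3) = 194*11 = 2134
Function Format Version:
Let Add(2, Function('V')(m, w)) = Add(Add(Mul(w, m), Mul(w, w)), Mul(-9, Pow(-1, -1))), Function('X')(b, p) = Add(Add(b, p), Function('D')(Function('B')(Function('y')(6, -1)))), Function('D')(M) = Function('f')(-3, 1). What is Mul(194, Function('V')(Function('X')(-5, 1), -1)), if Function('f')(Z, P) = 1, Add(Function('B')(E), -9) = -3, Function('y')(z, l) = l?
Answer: 2134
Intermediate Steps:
Function('B')(E) = 6 (Function('B')(E) = Add(9, -3) = 6)
Function('D')(M) = 1
Function('X')(b, p) = Add(1, b, p) (Function('X')(b, p) = Add(Add(b, p), 1) = Add(1, b, p))
Function('V')(m, w) = Add(7, Pow(w, 2), Mul(m, w)) (Function('V')(m, w) = Add(-2, Add(Add(Mul(w, m), Mul(w, w)), Mul(-9, Pow(-1, -1)))) = Add(-2, Add(Add(Mul(m, w), Pow(w, 2)), Mul(-9, -1))) = Add(-2, Add(Add(Pow(w, 2), Mul(m, w)), 9)) = Add(-2, Add(9, Pow(w, 2), Mul(m, w))) = Add(7, Pow(w, 2), Mul(m, w)))
Mul(194, Function('V')(Function('X')(-5, 1), -1)) = Mul(194, Add(7, Pow(-1, 2), Mul(Add(1, -5, 1), -1))) = Mul(194, Add(7, 1, Mul(-3, -1))) = Mul(194, Add(7, 1, 3)) = Mul(194, 11) = 2134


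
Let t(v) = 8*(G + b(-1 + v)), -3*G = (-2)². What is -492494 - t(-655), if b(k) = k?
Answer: -1461706/3 ≈ -4.8724e+5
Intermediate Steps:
G = -4/3 (G = -⅓*(-2)² = -⅓*4 = -4/3 ≈ -1.3333)
t(v) = -56/3 + 8*v (t(v) = 8*(-4/3 + (-1 + v)) = 8*(-7/3 + v) = -56/3 + 8*v)
-492494 - t(-655) = -492494 - (-56/3 + 8*(-655)) = -492494 - (-56/3 - 5240) = -492494 - 1*(-15776/3) = -492494 + 15776/3 = -1461706/3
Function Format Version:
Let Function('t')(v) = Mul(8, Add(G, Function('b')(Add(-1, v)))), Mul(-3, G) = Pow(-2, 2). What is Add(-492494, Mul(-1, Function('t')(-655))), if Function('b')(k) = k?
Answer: Rational(-1461706, 3) ≈ -4.8724e+5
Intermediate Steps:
G = Rational(-4, 3) (G = Mul(Rational(-1, 3), Pow(-2, 2)) = Mul(Rational(-1, 3), 4) = Rational(-4, 3) ≈ -1.3333)
Function('t')(v) = Add(Rational(-56, 3), Mul(8, v)) (Function('t')(v) = Mul(8, Add(Rational(-4, 3), Add(-1, v))) = Mul(8, Add(Rational(-7, 3), v)) = Add(Rational(-56, 3), Mul(8, v)))
Add(-492494, Mul(-1, Function('t')(-655))) = Add(-492494, Mul(-1, Add(Rational(-56, 3), Mul(8, -655)))) = Add(-492494, Mul(-1, Add(Rational(-56, 3), -5240))) = Add(-492494, Mul(-1, Rational(-15776, 3))) = Add(-492494, Rational(15776, 3)) = Rational(-1461706, 3)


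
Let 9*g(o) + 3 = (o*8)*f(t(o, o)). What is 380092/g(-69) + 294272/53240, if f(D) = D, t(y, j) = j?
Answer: 13314892/139645 ≈ 95.348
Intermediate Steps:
g(o) = -1/3 + 8*o**2/9 (g(o) = -1/3 + ((o*8)*o)/9 = -1/3 + ((8*o)*o)/9 = -1/3 + (8*o**2)/9 = -1/3 + 8*o**2/9)
380092/g(-69) + 294272/53240 = 380092/(-1/3 + (8/9)*(-69)**2) + 294272/53240 = 380092/(-1/3 + (8/9)*4761) + 294272*(1/53240) = 380092/(-1/3 + 4232) + 304/55 = 380092/(12695/3) + 304/55 = 380092*(3/12695) + 304/55 = 1140276/12695 + 304/55 = 13314892/139645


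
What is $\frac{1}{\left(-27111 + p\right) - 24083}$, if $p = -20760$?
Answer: $- \frac{1}{71954} \approx -1.3898 \cdot 10^{-5}$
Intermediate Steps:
$\frac{1}{\left(-27111 + p\right) - 24083} = \frac{1}{\left(-27111 - 20760\right) - 24083} = \frac{1}{-47871 - 24083} = \frac{1}{-71954} = - \frac{1}{71954}$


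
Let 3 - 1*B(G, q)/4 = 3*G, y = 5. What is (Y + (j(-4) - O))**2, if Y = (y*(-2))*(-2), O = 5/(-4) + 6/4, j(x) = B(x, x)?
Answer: 101761/16 ≈ 6360.1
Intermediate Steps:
B(G, q) = 12 - 12*G
j(x) = 12 - 12*x
O = 1/4 (O = 5*(-1/4) + 6*(1/4) = -5/4 + 3/2 = 1/4 ≈ 0.25000)
Y = 20 (Y = (5*(-2))*(-2) = -10*(-2) = 20)
(Y + (j(-4) - O))**2 = (20 + ((12 - 12*(-4)) - 1*1/4))**2 = (20 + ((12 + 48) - 1/4))**2 = (20 + (60 - 1/4))**2 = (20 + 239/4)**2 = (319/4)**2 = 101761/16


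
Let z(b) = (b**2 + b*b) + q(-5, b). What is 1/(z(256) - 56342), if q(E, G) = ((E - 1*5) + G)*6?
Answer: 1/76206 ≈ 1.3122e-5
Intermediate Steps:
q(E, G) = -30 + 6*E + 6*G (q(E, G) = ((E - 5) + G)*6 = ((-5 + E) + G)*6 = (-5 + E + G)*6 = -30 + 6*E + 6*G)
z(b) = -60 + 2*b**2 + 6*b (z(b) = (b**2 + b*b) + (-30 + 6*(-5) + 6*b) = (b**2 + b**2) + (-30 - 30 + 6*b) = 2*b**2 + (-60 + 6*b) = -60 + 2*b**2 + 6*b)
1/(z(256) - 56342) = 1/((-60 + 2*256**2 + 6*256) - 56342) = 1/((-60 + 2*65536 + 1536) - 56342) = 1/((-60 + 131072 + 1536) - 56342) = 1/(132548 - 56342) = 1/76206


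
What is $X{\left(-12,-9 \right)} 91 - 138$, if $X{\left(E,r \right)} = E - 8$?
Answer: $-1958$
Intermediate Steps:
$X{\left(E,r \right)} = -8 + E$
$X{\left(-12,-9 \right)} 91 - 138 = \left(-8 - 12\right) 91 - 138 = \left(-20\right) 91 - 138 = -1820 - 138 = -1958$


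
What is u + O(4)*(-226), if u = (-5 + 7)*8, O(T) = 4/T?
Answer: -210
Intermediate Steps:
u = 16 (u = 2*8 = 16)
u + O(4)*(-226) = 16 + (4/4)*(-226) = 16 + (4*(¼))*(-226) = 16 + 1*(-226) = 16 - 226 = -210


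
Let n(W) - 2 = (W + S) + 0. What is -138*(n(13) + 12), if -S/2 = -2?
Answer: -4278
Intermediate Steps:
S = 4 (S = -2*(-2) = 4)
n(W) = 6 + W (n(W) = 2 + ((W + 4) + 0) = 2 + ((4 + W) + 0) = 2 + (4 + W) = 6 + W)
-138*(n(13) + 12) = -138*((6 + 13) + 12) = -138*(19 + 12) = -138*31 = -4278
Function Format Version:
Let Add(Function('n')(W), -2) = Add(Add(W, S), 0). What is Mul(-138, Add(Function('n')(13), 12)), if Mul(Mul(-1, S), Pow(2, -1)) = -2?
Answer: -4278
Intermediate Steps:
S = 4 (S = Mul(-2, -2) = 4)
Function('n')(W) = Add(6, W) (Function('n')(W) = Add(2, Add(Add(W, 4), 0)) = Add(2, Add(Add(4, W), 0)) = Add(2, Add(4, W)) = Add(6, W))
Mul(-138, Add(Function('n')(13), 12)) = Mul(-138, Add(Add(6, 13), 12)) = Mul(-138, Add(19, 12)) = Mul(-138, 31) = -4278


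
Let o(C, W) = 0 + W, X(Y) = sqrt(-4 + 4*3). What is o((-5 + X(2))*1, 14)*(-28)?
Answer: -392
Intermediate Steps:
X(Y) = 2*sqrt(2) (X(Y) = sqrt(-4 + 12) = sqrt(8) = 2*sqrt(2))
o(C, W) = W
o((-5 + X(2))*1, 14)*(-28) = 14*(-28) = -392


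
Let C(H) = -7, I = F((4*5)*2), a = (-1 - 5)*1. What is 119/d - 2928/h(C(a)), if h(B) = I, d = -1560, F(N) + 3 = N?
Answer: -4572083/57720 ≈ -79.211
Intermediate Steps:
F(N) = -3 + N
a = -6 (a = -6*1 = -6)
I = 37 (I = -3 + (4*5)*2 = -3 + 20*2 = -3 + 40 = 37)
h(B) = 37
119/d - 2928/h(C(a)) = 119/(-1560) - 2928/37 = 119*(-1/1560) - 2928*1/37 = -119/1560 - 2928/37 = -4572083/57720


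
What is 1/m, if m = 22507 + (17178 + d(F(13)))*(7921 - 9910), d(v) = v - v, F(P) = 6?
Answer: -1/34144535 ≈ -2.9287e-8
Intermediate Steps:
d(v) = 0
m = -34144535 (m = 22507 + (17178 + 0)*(7921 - 9910) = 22507 + 17178*(-1989) = 22507 - 34167042 = -34144535)
1/m = 1/(-34144535) = -1/34144535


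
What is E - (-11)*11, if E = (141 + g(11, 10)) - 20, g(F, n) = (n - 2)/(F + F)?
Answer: 2666/11 ≈ 242.36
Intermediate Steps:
g(F, n) = (-2 + n)/(2*F) (g(F, n) = (-2 + n)/((2*F)) = (-2 + n)*(1/(2*F)) = (-2 + n)/(2*F))
E = 1335/11 (E = (141 + (1/2)*(-2 + 10)/11) - 20 = (141 + (1/2)*(1/11)*8) - 20 = (141 + 4/11) - 20 = 1555/11 - 20 = 1335/11 ≈ 121.36)
E - (-11)*11 = 1335/11 - (-11)*11 = 1335/11 - 1*(-121) = 1335/11 + 121 = 2666/11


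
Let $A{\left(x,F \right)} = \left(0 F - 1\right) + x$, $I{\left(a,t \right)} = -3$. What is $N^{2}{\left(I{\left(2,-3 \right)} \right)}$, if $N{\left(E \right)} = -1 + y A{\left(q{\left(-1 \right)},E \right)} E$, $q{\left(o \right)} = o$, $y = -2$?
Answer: $169$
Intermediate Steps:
$A{\left(x,F \right)} = -1 + x$ ($A{\left(x,F \right)} = \left(0 - 1\right) + x = -1 + x$)
$N{\left(E \right)} = -1 + 4 E$ ($N{\left(E \right)} = -1 - 2 \left(-1 - 1\right) E = -1 - 2 \left(- 2 E\right) = -1 + 4 E$)
$N^{2}{\left(I{\left(2,-3 \right)} \right)} = \left(-1 + 4 \left(-3\right)\right)^{2} = \left(-1 - 12\right)^{2} = \left(-13\right)^{2} = 169$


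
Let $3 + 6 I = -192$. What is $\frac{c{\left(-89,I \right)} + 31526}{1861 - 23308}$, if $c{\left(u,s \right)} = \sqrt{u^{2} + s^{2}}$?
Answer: $- \frac{31526}{21447} - \frac{\sqrt{35909}}{42894} \approx -1.4744$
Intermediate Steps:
$I = - \frac{65}{2}$ ($I = - \frac{1}{2} + \frac{1}{6} \left(-192\right) = - \frac{1}{2} - 32 = - \frac{65}{2} \approx -32.5$)
$c{\left(u,s \right)} = \sqrt{s^{2} + u^{2}}$
$\frac{c{\left(-89,I \right)} + 31526}{1861 - 23308} = \frac{\sqrt{\left(- \frac{65}{2}\right)^{2} + \left(-89\right)^{2}} + 31526}{1861 - 23308} = \frac{\sqrt{\frac{4225}{4} + 7921} + 31526}{-21447} = \left(\sqrt{\frac{35909}{4}} + 31526\right) \left(- \frac{1}{21447}\right) = \left(\frac{\sqrt{35909}}{2} + 31526\right) \left(- \frac{1}{21447}\right) = \left(31526 + \frac{\sqrt{35909}}{2}\right) \left(- \frac{1}{21447}\right) = - \frac{31526}{21447} - \frac{\sqrt{35909}}{42894}$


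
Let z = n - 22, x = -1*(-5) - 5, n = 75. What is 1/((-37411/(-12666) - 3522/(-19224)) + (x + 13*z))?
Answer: 6763644/4681367347 ≈ 0.0014448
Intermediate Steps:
x = 0 (x = 5 - 5 = 0)
z = 53 (z = 75 - 22 = 53)
1/((-37411/(-12666) - 3522/(-19224)) + (x + 13*z)) = 1/((-37411/(-12666) - 3522/(-19224)) + (0 + 13*53)) = 1/((-37411*(-1/12666) - 3522*(-1/19224)) + (0 + 689)) = 1/((37411/12666 + 587/3204) + 689) = 1/(21216631/6763644 + 689) = 1/(4681367347/6763644) = 6763644/4681367347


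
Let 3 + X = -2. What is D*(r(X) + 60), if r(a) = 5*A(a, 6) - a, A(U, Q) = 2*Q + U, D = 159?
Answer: 15900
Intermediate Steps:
X = -5 (X = -3 - 2 = -5)
A(U, Q) = U + 2*Q
r(a) = 60 + 4*a (r(a) = 5*(a + 2*6) - a = 5*(a + 12) - a = 5*(12 + a) - a = (60 + 5*a) - a = 60 + 4*a)
D*(r(X) + 60) = 159*((60 + 4*(-5)) + 60) = 159*((60 - 20) + 60) = 159*(40 + 60) = 159*100 = 15900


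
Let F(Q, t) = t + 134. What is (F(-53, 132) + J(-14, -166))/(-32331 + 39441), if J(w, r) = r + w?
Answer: 43/3555 ≈ 0.012096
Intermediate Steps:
F(Q, t) = 134 + t
(F(-53, 132) + J(-14, -166))/(-32331 + 39441) = ((134 + 132) + (-166 - 14))/(-32331 + 39441) = (266 - 180)/7110 = 86*(1/7110) = 43/3555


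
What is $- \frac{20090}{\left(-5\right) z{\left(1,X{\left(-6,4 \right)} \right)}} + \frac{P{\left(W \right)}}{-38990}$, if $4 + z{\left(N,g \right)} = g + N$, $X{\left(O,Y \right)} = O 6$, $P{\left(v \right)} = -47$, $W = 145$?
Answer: $- \frac{156659987}{1520610} \approx -103.02$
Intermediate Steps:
$X{\left(O,Y \right)} = 6 O$
$z{\left(N,g \right)} = -4 + N + g$ ($z{\left(N,g \right)} = -4 + \left(g + N\right) = -4 + \left(N + g\right) = -4 + N + g$)
$- \frac{20090}{\left(-5\right) z{\left(1,X{\left(-6,4 \right)} \right)}} + \frac{P{\left(W \right)}}{-38990} = - \frac{20090}{\left(-5\right) \left(-4 + 1 + 6 \left(-6\right)\right)} - \frac{47}{-38990} = - \frac{20090}{\left(-5\right) \left(-4 + 1 - 36\right)} - - \frac{47}{38990} = - \frac{20090}{\left(-5\right) \left(-39\right)} + \frac{47}{38990} = - \frac{20090}{195} + \frac{47}{38990} = \left(-20090\right) \frac{1}{195} + \frac{47}{38990} = - \frac{4018}{39} + \frac{47}{38990} = - \frac{156659987}{1520610}$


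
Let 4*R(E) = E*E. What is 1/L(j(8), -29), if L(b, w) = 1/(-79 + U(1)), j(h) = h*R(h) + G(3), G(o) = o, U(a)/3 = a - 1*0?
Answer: -76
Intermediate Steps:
U(a) = 3*a (U(a) = 3*(a - 1*0) = 3*(a + 0) = 3*a)
R(E) = E²/4 (R(E) = (E*E)/4 = E²/4)
j(h) = 3 + h³/4 (j(h) = h*(h²/4) + 3 = h³/4 + 3 = 3 + h³/4)
L(b, w) = -1/76 (L(b, w) = 1/(-79 + 3*1) = 1/(-79 + 3) = 1/(-76) = -1/76)
1/L(j(8), -29) = 1/(-1/76) = -76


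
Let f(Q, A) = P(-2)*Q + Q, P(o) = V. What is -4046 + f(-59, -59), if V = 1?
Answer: -4164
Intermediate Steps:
P(o) = 1
f(Q, A) = 2*Q (f(Q, A) = 1*Q + Q = Q + Q = 2*Q)
-4046 + f(-59, -59) = -4046 + 2*(-59) = -4046 - 118 = -4164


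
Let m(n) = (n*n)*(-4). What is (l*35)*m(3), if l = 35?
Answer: -44100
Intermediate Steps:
m(n) = -4*n² (m(n) = n²*(-4) = -4*n²)
(l*35)*m(3) = (35*35)*(-4*3²) = 1225*(-4*9) = 1225*(-36) = -44100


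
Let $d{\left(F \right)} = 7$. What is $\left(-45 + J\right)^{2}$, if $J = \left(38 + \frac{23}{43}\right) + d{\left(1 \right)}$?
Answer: $\frac{529}{1849} \approx 0.2861$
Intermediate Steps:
$J = \frac{1958}{43}$ ($J = \left(38 + \frac{23}{43}\right) + 7 = \frac{1657}{43} + 7 = \frac{1958}{43} \approx 45.535$)
$\left(-45 + J\right)^{2} = \left(-45 + \frac{1958}{43}\right)^{2} = \left(\frac{23}{43}\right)^{2} = \frac{529}{1849}$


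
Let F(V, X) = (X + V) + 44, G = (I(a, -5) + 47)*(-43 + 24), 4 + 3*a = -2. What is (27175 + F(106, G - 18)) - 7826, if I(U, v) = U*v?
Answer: 18398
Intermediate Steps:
a = -2 (a = -4/3 + (1/3)*(-2) = -4/3 - 2/3 = -2)
G = -1083 (G = (-2*(-5) + 47)*(-43 + 24) = (10 + 47)*(-19) = 57*(-19) = -1083)
F(V, X) = 44 + V + X (F(V, X) = (V + X) + 44 = 44 + V + X)
(27175 + F(106, G - 18)) - 7826 = (27175 + (44 + 106 + (-1083 - 18))) - 7826 = (27175 + (44 + 106 - 1101)) - 7826 = (27175 - 951) - 7826 = 26224 - 7826 = 18398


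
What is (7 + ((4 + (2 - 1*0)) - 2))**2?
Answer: 121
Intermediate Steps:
(7 + ((4 + (2 - 1*0)) - 2))**2 = (7 + ((4 + (2 + 0)) - 2))**2 = (7 + ((4 + 2) - 2))**2 = (7 + (6 - 2))**2 = (7 + 4)**2 = 11**2 = 121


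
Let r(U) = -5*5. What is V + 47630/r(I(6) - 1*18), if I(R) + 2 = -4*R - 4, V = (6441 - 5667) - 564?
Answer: -8476/5 ≈ -1695.2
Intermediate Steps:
V = 210 (V = 774 - 564 = 210)
I(R) = -6 - 4*R (I(R) = -2 + (-4*R - 4) = -2 + (-4 - 4*R) = -6 - 4*R)
r(U) = -25
V + 47630/r(I(6) - 1*18) = 210 + 47630/(-25) = 210 + 47630*(-1/25) = 210 - 9526/5 = -8476/5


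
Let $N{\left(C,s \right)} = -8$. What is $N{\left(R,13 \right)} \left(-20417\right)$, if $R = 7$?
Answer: $163336$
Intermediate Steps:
$N{\left(R,13 \right)} \left(-20417\right) = \left(-8\right) \left(-20417\right) = 163336$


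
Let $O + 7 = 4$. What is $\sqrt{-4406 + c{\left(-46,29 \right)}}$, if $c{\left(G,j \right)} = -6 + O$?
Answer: $i \sqrt{4415} \approx 66.445 i$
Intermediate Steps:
$O = -3$ ($O = -7 + 4 = -3$)
$c{\left(G,j \right)} = -9$ ($c{\left(G,j \right)} = -6 - 3 = -9$)
$\sqrt{-4406 + c{\left(-46,29 \right)}} = \sqrt{-4406 - 9} = \sqrt{-4415} = i \sqrt{4415}$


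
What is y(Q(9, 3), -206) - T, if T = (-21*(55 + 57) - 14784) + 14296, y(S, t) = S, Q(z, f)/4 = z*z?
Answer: 3164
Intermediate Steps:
Q(z, f) = 4*z² (Q(z, f) = 4*(z*z) = 4*z²)
T = -2840 (T = (-21*112 - 14784) + 14296 = (-2352 - 14784) + 14296 = -17136 + 14296 = -2840)
y(Q(9, 3), -206) - T = 4*9² - 1*(-2840) = 4*81 + 2840 = 324 + 2840 = 3164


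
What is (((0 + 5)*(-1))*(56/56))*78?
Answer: -390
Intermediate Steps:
(((0 + 5)*(-1))*(56/56))*78 = ((5*(-1))*(56*(1/56)))*78 = -5*1*78 = -5*78 = -390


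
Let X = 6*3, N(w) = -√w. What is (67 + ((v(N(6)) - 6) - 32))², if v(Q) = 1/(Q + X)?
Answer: 14229601/16854 + 1540*√6/8427 ≈ 844.73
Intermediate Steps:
X = 18
v(Q) = 1/(18 + Q) (v(Q) = 1/(Q + 18) = 1/(18 + Q))
(67 + ((v(N(6)) - 6) - 32))² = (67 + ((1/(18 - √6) - 6) - 32))² = (67 + ((-6 + 1/(18 - √6)) - 32))² = (67 + (-38 + 1/(18 - √6)))² = (29 + 1/(18 - √6))²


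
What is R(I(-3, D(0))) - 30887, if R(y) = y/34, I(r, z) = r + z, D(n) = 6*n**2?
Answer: -1050161/34 ≈ -30887.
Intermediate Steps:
R(y) = y/34 (R(y) = y*(1/34) = y/34)
R(I(-3, D(0))) - 30887 = (-3 + 6*0**2)/34 - 30887 = (-3 + 6*0)/34 - 30887 = (-3 + 0)/34 - 30887 = (1/34)*(-3) - 30887 = -3/34 - 30887 = -1050161/34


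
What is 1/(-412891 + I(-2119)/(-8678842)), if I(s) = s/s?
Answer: -8678842/3583415752223 ≈ -2.4219e-6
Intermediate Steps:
I(s) = 1
1/(-412891 + I(-2119)/(-8678842)) = 1/(-412891 + 1/(-8678842)) = 1/(-412891 + 1*(-1/8678842)) = 1/(-412891 - 1/8678842) = 1/(-3583415752223/8678842) = -8678842/3583415752223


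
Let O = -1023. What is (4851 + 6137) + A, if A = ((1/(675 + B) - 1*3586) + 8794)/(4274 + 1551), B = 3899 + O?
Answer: 227300603709/20684575 ≈ 10989.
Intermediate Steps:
B = 2876 (B = 3899 - 1023 = 2876)
A = 18493609/20684575 (A = ((1/(675 + 2876) - 1*3586) + 8794)/(4274 + 1551) = ((1/3551 - 3586) + 8794)/5825 = ((1/3551 - 3586) + 8794)*(1/5825) = (-12733885/3551 + 8794)*(1/5825) = (18493609/3551)*(1/5825) = 18493609/20684575 ≈ 0.89408)
(4851 + 6137) + A = (4851 + 6137) + 18493609/20684575 = 10988 + 18493609/20684575 = 227300603709/20684575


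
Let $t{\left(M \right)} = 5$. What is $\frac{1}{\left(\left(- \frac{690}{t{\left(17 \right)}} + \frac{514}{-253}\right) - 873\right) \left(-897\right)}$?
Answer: $\frac{11}{9995583} \approx 1.1005 \cdot 10^{-6}$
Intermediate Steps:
$\frac{1}{\left(\left(- \frac{690}{t{\left(17 \right)}} + \frac{514}{-253}\right) - 873\right) \left(-897\right)} = \frac{1}{\left(\left(- \frac{690}{5} + \frac{514}{-253}\right) - 873\right) \left(-897\right)} = \frac{1}{\left(\left(\left(-690\right) \frac{1}{5} + 514 \left(- \frac{1}{253}\right)\right) - 873\right) \left(-897\right)} = \frac{1}{\left(\left(-138 - \frac{514}{253}\right) - 873\right) \left(-897\right)} = \frac{1}{\left(- \frac{35428}{253} - 873\right) \left(-897\right)} = \frac{1}{\left(- \frac{256297}{253}\right) \left(-897\right)} = \frac{1}{\frac{9995583}{11}} = \frac{11}{9995583}$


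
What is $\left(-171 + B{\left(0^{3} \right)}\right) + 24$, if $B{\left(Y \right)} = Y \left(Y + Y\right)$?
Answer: $-147$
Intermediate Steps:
$B{\left(Y \right)} = 2 Y^{2}$ ($B{\left(Y \right)} = Y 2 Y = 2 Y^{2}$)
$\left(-171 + B{\left(0^{3} \right)}\right) + 24 = \left(-171 + 2 \left(0^{3}\right)^{2}\right) + 24 = \left(-171 + 2 \cdot 0^{2}\right) + 24 = \left(-171 + 2 \cdot 0\right) + 24 = \left(-171 + 0\right) + 24 = -171 + 24 = -147$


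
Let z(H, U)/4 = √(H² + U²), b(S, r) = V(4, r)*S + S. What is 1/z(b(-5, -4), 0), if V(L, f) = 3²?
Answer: 1/200 ≈ 0.0050000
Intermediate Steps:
V(L, f) = 9
b(S, r) = 10*S (b(S, r) = 9*S + S = 10*S)
z(H, U) = 4*√(H² + U²)
1/z(b(-5, -4), 0) = 1/(4*√((10*(-5))² + 0²)) = 1/(4*√((-50)² + 0)) = 1/(4*√(2500 + 0)) = 1/(4*√2500) = 1/(4*50) = 1/200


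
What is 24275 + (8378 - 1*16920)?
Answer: 15733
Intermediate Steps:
24275 + (8378 - 1*16920) = 24275 + (8378 - 16920) = 24275 - 8542 = 15733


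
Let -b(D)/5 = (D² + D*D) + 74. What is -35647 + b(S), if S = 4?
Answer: -36177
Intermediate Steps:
b(D) = -370 - 10*D² (b(D) = -5*((D² + D*D) + 74) = -5*((D² + D²) + 74) = -5*(2*D² + 74) = -5*(74 + 2*D²) = -370 - 10*D²)
-35647 + b(S) = -35647 + (-370 - 10*4²) = -35647 + (-370 - 10*16) = -35647 + (-370 - 160) = -35647 - 530 = -36177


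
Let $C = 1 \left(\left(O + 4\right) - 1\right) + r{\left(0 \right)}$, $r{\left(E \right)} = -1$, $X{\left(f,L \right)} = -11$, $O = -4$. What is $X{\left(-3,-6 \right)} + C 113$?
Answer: $-237$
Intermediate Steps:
$C = -2$ ($C = 1 \left(\left(-4 + 4\right) - 1\right) - 1 = 1 \left(0 - 1\right) - 1 = 1 \left(-1\right) - 1 = -1 - 1 = -2$)
$X{\left(-3,-6 \right)} + C 113 = -11 - 226 = -237$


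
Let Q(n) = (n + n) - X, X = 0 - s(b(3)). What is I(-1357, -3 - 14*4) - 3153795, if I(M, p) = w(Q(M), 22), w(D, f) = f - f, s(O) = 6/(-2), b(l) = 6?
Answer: -3153795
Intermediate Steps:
s(O) = -3 (s(O) = 6*(-½) = -3)
X = 3 (X = 0 - 1*(-3) = 0 + 3 = 3)
Q(n) = -3 + 2*n (Q(n) = (n + n) - 1*3 = 2*n - 3 = -3 + 2*n)
w(D, f) = 0
I(M, p) = 0
I(-1357, -3 - 14*4) - 3153795 = 0 - 3153795 = -3153795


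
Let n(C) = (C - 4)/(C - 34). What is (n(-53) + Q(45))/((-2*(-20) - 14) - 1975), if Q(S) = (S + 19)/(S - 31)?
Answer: -1061/395647 ≈ -0.0026817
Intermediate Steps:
n(C) = (-4 + C)/(-34 + C)
Q(S) = (19 + S)/(-31 + S)
(n(-53) + Q(45))/((-2*(-20) - 14) - 1975) = ((-4 - 53)/(-34 - 53) + (19 + 45)/(-31 + 45))/((-2*(-20) - 14) - 1975) = (-57/(-87) + 64/14)/((40 - 14) - 1975) = (-1/87*(-57) + (1/14)*64)/(26 - 1975) = (19/29 + 32/7)/(-1949) = (1061/203)*(-1/1949) = -1061/395647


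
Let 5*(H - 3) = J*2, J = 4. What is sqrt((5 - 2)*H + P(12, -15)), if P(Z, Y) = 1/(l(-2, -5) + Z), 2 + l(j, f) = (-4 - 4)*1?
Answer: sqrt(1430)/10 ≈ 3.7815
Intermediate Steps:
l(j, f) = -10 (l(j, f) = -2 + (-4 - 4)*1 = -2 - 8*1 = -2 - 8 = -10)
H = 23/5 (H = 3 + (4*2)/5 = 3 + (1/5)*8 = 3 + 8/5 = 23/5 ≈ 4.6000)
P(Z, Y) = 1/(-10 + Z)
sqrt((5 - 2)*H + P(12, -15)) = sqrt((5 - 2)*(23/5) + 1/(-10 + 12)) = sqrt(3*(23/5) + 1/2) = sqrt(69/5 + 1/2) = sqrt(143/10) = sqrt(1430)/10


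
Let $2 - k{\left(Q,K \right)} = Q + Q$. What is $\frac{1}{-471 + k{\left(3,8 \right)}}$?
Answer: $- \frac{1}{475} \approx -0.0021053$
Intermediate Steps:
$k{\left(Q,K \right)} = 2 - 2 Q$ ($k{\left(Q,K \right)} = 2 - \left(Q + Q\right) = 2 - 2 Q$)
$\frac{1}{-471 + k{\left(3,8 \right)}} = \frac{1}{-471 + \left(2 - 6\right)} = \frac{1}{-471 - 4} = \frac{1}{-475} = - \frac{1}{475}$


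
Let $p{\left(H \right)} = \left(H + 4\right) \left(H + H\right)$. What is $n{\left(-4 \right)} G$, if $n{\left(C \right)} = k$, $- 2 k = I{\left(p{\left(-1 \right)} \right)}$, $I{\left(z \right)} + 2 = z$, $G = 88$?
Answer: $352$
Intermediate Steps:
$p{\left(H \right)} = 2 H \left(4 + H\right)$ ($p{\left(H \right)} = \left(4 + H\right) 2 H = 2 H \left(4 + H\right)$)
$I{\left(z \right)} = -2 + z$
$k = 4$ ($k = - \frac{-2 + 2 \left(-1\right) \left(4 - 1\right)}{2} = - \frac{-2 + 2 \left(-1\right) 3}{2} = - \frac{-2 - 6}{2} = \left(- \frac{1}{2}\right) \left(-8\right) = 4$)
$n{\left(C \right)} = 4$
$n{\left(-4 \right)} G = 4 \cdot 88 = 352$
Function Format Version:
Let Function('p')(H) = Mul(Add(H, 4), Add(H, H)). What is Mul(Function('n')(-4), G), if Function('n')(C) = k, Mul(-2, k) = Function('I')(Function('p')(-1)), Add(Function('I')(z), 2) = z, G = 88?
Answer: 352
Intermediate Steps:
Function('p')(H) = Mul(2, H, Add(4, H)) (Function('p')(H) = Mul(Add(4, H), Mul(2, H)) = Mul(2, H, Add(4, H)))
Function('I')(z) = Add(-2, z)
k = 4 (k = Mul(Rational(-1, 2), Add(-2, Mul(2, -1, Add(4, -1)))) = Mul(Rational(-1, 2), Add(-2, Mul(2, -1, 3))) = Mul(Rational(-1, 2), Add(-2, -6)) = Mul(Rational(-1, 2), -8) = 4)
Function('n')(C) = 4
Mul(Function('n')(-4), G) = Mul(4, 88) = 352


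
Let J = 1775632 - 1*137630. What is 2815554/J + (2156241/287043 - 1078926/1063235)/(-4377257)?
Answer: 626888793779097036512176/364704773798688871824995 ≈ 1.7189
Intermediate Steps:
J = 1638002 (J = 1775632 - 137630 = 1638002)
2815554/J + (2156241/287043 - 1078926/1063235)/(-4377257) = 2815554/1638002 + (2156241/287043 - 1078926/1063235)/(-4377257) = 2815554*(1/1638002) + (2156241*(1/287043) - 1078926*1/1063235)*(-1/4377257) = 1407777/819001 + (718747/95681 - 1078926/1063235)*(-1/4377257) = 1407777/819001 + (660964247939/101731388035)*(-1/4377257) = 1407777/819001 - 660964247939/445304430395919995 = 626888793779097036512176/364704773798688871824995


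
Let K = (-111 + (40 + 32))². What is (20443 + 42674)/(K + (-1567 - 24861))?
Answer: -63117/24907 ≈ -2.5341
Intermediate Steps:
K = 1521 (K = (-111 + 72)² = (-39)² = 1521)
(20443 + 42674)/(K + (-1567 - 24861)) = (20443 + 42674)/(1521 + (-1567 - 24861)) = 63117/(1521 - 26428) = 63117/(-24907) = 63117*(-1/24907) = -63117/24907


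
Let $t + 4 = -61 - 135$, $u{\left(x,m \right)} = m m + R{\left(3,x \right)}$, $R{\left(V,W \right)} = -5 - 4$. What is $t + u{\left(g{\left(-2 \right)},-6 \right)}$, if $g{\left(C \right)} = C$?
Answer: $-173$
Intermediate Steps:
$R{\left(V,W \right)} = -9$
$u{\left(x,m \right)} = -9 + m^{2}$ ($u{\left(x,m \right)} = m m - 9 = m^{2} - 9 = -9 + m^{2}$)
$t = -200$ ($t = -4 - 196 = -200$)
$t + u{\left(g{\left(-2 \right)},-6 \right)} = -200 - \left(9 - \left(-6\right)^{2}\right) = -200 + \left(-9 + 36\right) = -200 + 27 = -173$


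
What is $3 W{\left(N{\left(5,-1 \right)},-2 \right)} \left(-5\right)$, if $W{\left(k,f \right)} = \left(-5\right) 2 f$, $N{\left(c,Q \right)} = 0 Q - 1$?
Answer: $-300$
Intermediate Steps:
$N{\left(c,Q \right)} = -1$ ($N{\left(c,Q \right)} = 0 - 1 = -1$)
$W{\left(k,f \right)} = - 10 f$
$3 W{\left(N{\left(5,-1 \right)},-2 \right)} \left(-5\right) = 3 \left(\left(-10\right) \left(-2\right)\right) \left(-5\right) = 3 \cdot 20 \left(-5\right) = 60 \left(-5\right) = -300$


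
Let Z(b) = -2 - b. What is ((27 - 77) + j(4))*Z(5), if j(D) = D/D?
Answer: 343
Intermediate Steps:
j(D) = 1
((27 - 77) + j(4))*Z(5) = ((27 - 77) + 1)*(-2 - 1*5) = (-50 + 1)*(-2 - 5) = -49*(-7) = 343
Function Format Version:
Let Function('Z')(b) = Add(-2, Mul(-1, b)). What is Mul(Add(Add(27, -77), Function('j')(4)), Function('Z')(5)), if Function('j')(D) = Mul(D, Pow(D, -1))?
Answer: 343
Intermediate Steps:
Function('j')(D) = 1
Mul(Add(Add(27, -77), Function('j')(4)), Function('Z')(5)) = Mul(Add(Add(27, -77), 1), Add(-2, Mul(-1, 5))) = Mul(Add(-50, 1), Add(-2, -5)) = Mul(-49, -7) = 343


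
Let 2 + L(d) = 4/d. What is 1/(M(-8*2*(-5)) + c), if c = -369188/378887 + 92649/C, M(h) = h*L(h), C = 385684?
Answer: -146130653708/22903668381377 ≈ -0.0063802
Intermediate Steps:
L(d) = -2 + 4/d
M(h) = h*(-2 + 4/h)
c = -107286402929/146130653708 (c = -369188/378887 + 92649/385684 = -107286402929/146130653708 ≈ -0.73418)
1/(M(-8*2*(-5)) + c) = 1/((4 - 2*(-8*2)*(-5)) - 107286402929/146130653708) = 1/((4 - (-32)*(-5)) - 107286402929/146130653708) = 1/((4 - 2*80) - 107286402929/146130653708) = 1/((4 - 160) - 107286402929/146130653708) = 1/(-156 - 107286402929/146130653708) = 1/(-22903668381377/146130653708) = -146130653708/22903668381377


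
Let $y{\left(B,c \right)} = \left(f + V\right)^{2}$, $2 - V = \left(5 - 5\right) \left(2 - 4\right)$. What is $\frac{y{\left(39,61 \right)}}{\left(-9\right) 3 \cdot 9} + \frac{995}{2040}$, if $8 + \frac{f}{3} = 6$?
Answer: $\frac{13943}{33048} \approx 0.4219$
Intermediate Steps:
$f = -6$ ($f = -24 + 3 \cdot 6 = -24 + 18 = -6$)
$V = 2$ ($V = 2 - \left(5 - 5\right) \left(2 - 4\right) = 2 - 0 \left(-2\right) = 2 - 0 = 2 + 0 = 2$)
$y{\left(B,c \right)} = 16$ ($y{\left(B,c \right)} = \left(-6 + 2\right)^{2} = \left(-4\right)^{2} = 16$)
$\frac{y{\left(39,61 \right)}}{\left(-9\right) 3 \cdot 9} + \frac{995}{2040} = \frac{16}{\left(-9\right) 3 \cdot 9} + \frac{995}{2040} = \frac{16}{\left(-27\right) 9} + 995 \cdot \frac{1}{2040} = \frac{16}{-243} + \frac{199}{408} = 16 \left(- \frac{1}{243}\right) + \frac{199}{408} = - \frac{16}{243} + \frac{199}{408} = \frac{13943}{33048}$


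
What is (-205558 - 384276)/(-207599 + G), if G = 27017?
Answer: 294917/90291 ≈ 3.2663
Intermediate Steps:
(-205558 - 384276)/(-207599 + G) = (-205558 - 384276)/(-207599 + 27017) = -589834/(-180582) = -589834*(-1/180582) = 294917/90291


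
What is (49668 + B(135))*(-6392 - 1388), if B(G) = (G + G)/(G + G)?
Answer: -386424820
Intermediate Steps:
B(G) = 1 (B(G) = (2*G)/((2*G)) = (2*G)*(1/(2*G)) = 1)
(49668 + B(135))*(-6392 - 1388) = (49668 + 1)*(-6392 - 1388) = 49669*(-7780) = -386424820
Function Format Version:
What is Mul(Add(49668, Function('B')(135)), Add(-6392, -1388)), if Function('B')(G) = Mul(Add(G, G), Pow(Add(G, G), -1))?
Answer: -386424820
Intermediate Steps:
Function('B')(G) = 1 (Function('B')(G) = Mul(Mul(2, G), Pow(Mul(2, G), -1)) = Mul(Mul(2, G), Mul(Rational(1, 2), Pow(G, -1))) = 1)
Mul(Add(49668, Function('B')(135)), Add(-6392, -1388)) = Mul(Add(49668, 1), Add(-6392, -1388)) = Mul(49669, -7780) = -386424820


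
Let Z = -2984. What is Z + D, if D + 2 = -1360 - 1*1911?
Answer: -6257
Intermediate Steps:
D = -3273 (D = -2 + (-1360 - 1*1911) = -2 + (-1360 - 1911) = -2 - 3271 = -3273)
Z + D = -2984 - 3273 = -6257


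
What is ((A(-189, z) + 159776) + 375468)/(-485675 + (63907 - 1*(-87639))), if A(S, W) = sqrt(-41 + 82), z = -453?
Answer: -535244/334129 - sqrt(41)/334129 ≈ -1.6019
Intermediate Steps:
A(S, W) = sqrt(41)
((A(-189, z) + 159776) + 375468)/(-485675 + (63907 - 1*(-87639))) = ((sqrt(41) + 159776) + 375468)/(-485675 + (63907 - 1*(-87639))) = ((159776 + sqrt(41)) + 375468)/(-485675 + (63907 + 87639)) = (535244 + sqrt(41))/(-485675 + 151546) = (535244 + sqrt(41))/(-334129) = (535244 + sqrt(41))*(-1/334129) = -535244/334129 - sqrt(41)/334129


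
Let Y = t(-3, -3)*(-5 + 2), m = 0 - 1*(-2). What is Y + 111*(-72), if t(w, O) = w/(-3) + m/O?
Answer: -7993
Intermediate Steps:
m = 2 (m = 0 + 2 = 2)
t(w, O) = 2/O - w/3 (t(w, O) = w/(-3) + 2/O = w*(-⅓) + 2/O = -w/3 + 2/O = 2/O - w/3)
Y = -1 (Y = (2/(-3) - ⅓*(-3))*(-5 + 2) = (2*(-⅓) + 1)*(-3) = (-⅔ + 1)*(-3) = (⅓)*(-3) = -1)
Y + 111*(-72) = -1 + 111*(-72) = -1 - 7992 = -7993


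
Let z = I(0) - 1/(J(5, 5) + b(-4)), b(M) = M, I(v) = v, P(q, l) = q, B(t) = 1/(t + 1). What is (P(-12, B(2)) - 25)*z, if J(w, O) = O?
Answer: 37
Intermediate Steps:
B(t) = 1/(1 + t)
z = -1 (z = 0 - 1/(5 - 4) = 0 - 1/1 = 0 + 1*(-1) = 0 - 1 = -1)
(P(-12, B(2)) - 25)*z = (-12 - 25)*(-1) = -37*(-1) = 37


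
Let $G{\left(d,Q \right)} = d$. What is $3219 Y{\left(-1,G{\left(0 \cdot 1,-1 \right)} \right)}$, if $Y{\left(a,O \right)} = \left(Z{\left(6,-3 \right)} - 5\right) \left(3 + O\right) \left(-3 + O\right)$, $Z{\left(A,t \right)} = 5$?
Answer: $0$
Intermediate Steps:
$Y{\left(a,O \right)} = 0$ ($Y{\left(a,O \right)} = \left(5 - 5\right) \left(3 + O\right) \left(-3 + O\right) = 0 \left(-3 + O\right) \left(3 + O\right) = 0$)
$3219 Y{\left(-1,G{\left(0 \cdot 1,-1 \right)} \right)} = 3219 \cdot 0 = 0$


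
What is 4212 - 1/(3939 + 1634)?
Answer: 23473475/5573 ≈ 4212.0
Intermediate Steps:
4212 - 1/(3939 + 1634) = 4212 - 1/5573 = 23473475/5573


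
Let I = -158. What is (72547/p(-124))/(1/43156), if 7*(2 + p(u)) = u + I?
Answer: -5478967081/74 ≈ -7.4040e+7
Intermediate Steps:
p(u) = -172/7 + u/7 (p(u) = -2 + (u - 158)/7 = -2 + (-158 + u)/7 = -2 + (-158/7 + u/7) = -172/7 + u/7)
(72547/p(-124))/(1/43156) = (72547/(-172/7 + (⅐)*(-124)))/(1/43156) = (72547/(-172/7 - 124/7))/(1/43156) = (72547/(-296/7))*43156 = (72547*(-7/296))*43156 = -507829/296*43156 = -5478967081/74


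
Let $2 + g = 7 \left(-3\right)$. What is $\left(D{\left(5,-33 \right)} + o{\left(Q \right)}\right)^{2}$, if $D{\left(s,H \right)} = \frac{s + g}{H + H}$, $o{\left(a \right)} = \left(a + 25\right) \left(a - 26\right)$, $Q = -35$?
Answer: $\frac{45064369}{121} \approx 3.7243 \cdot 10^{5}$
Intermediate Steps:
$o{\left(a \right)} = \left(-26 + a\right) \left(25 + a\right)$ ($o{\left(a \right)} = \left(25 + a\right) \left(-26 + a\right) = \left(-26 + a\right) \left(25 + a\right)$)
$g = -23$ ($g = -2 + 7 \left(-3\right) = -2 - 21 = -23$)
$D{\left(s,H \right)} = \frac{-23 + s}{2 H}$ ($D{\left(s,H \right)} = \frac{s - 23}{H + H} = \frac{-23 + s}{2 H}$)
$\left(D{\left(5,-33 \right)} + o{\left(Q \right)}\right)^{2} = \left(\frac{-23 + 5}{2 \left(-33\right)} - \left(615 - 1225\right)\right)^{2} = \left(\frac{1}{2} \left(- \frac{1}{33}\right) \left(-18\right) + \left(-650 + 1225 + 35\right)\right)^{2} = \left(\frac{3}{11} + 610\right)^{2} = \left(\frac{6713}{11}\right)^{2} = \frac{45064369}{121}$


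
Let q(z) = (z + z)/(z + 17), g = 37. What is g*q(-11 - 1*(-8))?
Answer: -111/7 ≈ -15.857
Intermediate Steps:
q(z) = 2*z/(17 + z) (q(z) = (2*z)/(17 + z) = 2*z/(17 + z))
g*q(-11 - 1*(-8)) = 37*(2*(-11 - 1*(-8))/(17 + (-11 - 1*(-8)))) = 37*(2*(-11 + 8)/(17 + (-11 + 8))) = 37*(2*(-3)/(17 - 3)) = 37*(2*(-3)/14) = 37*(2*(-3)*(1/14)) = 37*(-3/7) = -111/7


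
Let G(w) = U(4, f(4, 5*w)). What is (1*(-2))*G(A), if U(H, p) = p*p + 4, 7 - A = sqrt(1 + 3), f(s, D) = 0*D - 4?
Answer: -40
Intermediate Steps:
f(s, D) = -4 (f(s, D) = 0 - 4 = -4)
A = 5 (A = 7 - sqrt(1 + 3) = 7 - sqrt(4) = 7 - 1*2 = 7 - 2 = 5)
U(H, p) = 4 + p**2 (U(H, p) = p**2 + 4 = 4 + p**2)
G(w) = 20 (G(w) = 4 + (-4)**2 = 4 + 16 = 20)
(1*(-2))*G(A) = (1*(-2))*20 = -2*20 = -40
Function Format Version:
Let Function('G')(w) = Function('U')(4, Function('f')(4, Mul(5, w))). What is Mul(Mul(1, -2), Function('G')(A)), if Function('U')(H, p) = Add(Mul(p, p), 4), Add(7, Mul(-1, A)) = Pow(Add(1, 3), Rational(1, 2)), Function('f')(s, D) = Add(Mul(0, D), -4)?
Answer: -40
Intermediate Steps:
Function('f')(s, D) = -4 (Function('f')(s, D) = Add(0, -4) = -4)
A = 5 (A = Add(7, Mul(-1, Pow(Add(1, 3), Rational(1, 2)))) = Add(7, Mul(-1, Pow(4, Rational(1, 2)))) = Add(7, Mul(-1, 2)) = Add(7, -2) = 5)
Function('U')(H, p) = Add(4, Pow(p, 2)) (Function('U')(H, p) = Add(Pow(p, 2), 4) = Add(4, Pow(p, 2)))
Function('G')(w) = 20 (Function('G')(w) = Add(4, Pow(-4, 2)) = Add(4, 16) = 20)
Mul(Mul(1, -2), Function('G')(A)) = Mul(Mul(1, -2), 20) = Mul(-2, 20) = -40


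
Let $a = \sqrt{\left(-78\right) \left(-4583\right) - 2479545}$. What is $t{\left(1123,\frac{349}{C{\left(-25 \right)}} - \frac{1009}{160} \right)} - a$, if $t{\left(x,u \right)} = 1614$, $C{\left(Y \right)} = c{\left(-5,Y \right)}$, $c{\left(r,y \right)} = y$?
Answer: $1614 - i \sqrt{2122071} \approx 1614.0 - 1456.7 i$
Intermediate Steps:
$C{\left(Y \right)} = Y$
$a = i \sqrt{2122071}$ ($a = \sqrt{357474 - 2479545} = \sqrt{-2122071} = i \sqrt{2122071} \approx 1456.7 i$)
$t{\left(1123,\frac{349}{C{\left(-25 \right)}} - \frac{1009}{160} \right)} - a = 1614 - i \sqrt{2122071}$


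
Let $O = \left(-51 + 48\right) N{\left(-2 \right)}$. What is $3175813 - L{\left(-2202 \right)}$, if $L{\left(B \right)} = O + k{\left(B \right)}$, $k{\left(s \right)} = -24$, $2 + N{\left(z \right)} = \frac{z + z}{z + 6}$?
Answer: $3175828$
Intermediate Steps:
$N{\left(z \right)} = -2 + \frac{2 z}{6 + z}$ ($N{\left(z \right)} = -2 + \frac{z + z}{z + 6} = -2 + \frac{2 z}{6 + z}$)
$O = 9$ ($O = \left(-51 + 48\right) \left(- \frac{12}{6 - 2}\right) = - 3 \left(- \frac{12}{4}\right) = - 3 \left(\left(-12\right) \frac{1}{4}\right) = \left(-3\right) \left(-3\right) = 9$)
$L{\left(B \right)} = -15$ ($L{\left(B \right)} = 9 - 24 = -15$)
$3175813 - L{\left(-2202 \right)} = 3175813 - -15 = 3175813 + 15 = 3175828$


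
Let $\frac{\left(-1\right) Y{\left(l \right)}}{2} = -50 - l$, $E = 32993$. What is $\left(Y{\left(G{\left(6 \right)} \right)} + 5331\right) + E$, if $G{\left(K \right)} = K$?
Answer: $38436$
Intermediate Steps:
$Y{\left(l \right)} = 100 + 2 l$ ($Y{\left(l \right)} = - 2 \left(-50 - l\right) = 100 + 2 l$)
$\left(Y{\left(G{\left(6 \right)} \right)} + 5331\right) + E = \left(\left(100 + 2 \cdot 6\right) + 5331\right) + 32993 = \left(\left(100 + 12\right) + 5331\right) + 32993 = \left(112 + 5331\right) + 32993 = 5443 + 32993 = 38436$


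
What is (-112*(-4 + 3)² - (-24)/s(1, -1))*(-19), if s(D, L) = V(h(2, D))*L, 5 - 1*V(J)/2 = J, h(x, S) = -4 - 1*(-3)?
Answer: 2166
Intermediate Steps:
h(x, S) = -1 (h(x, S) = -4 + 3 = -1)
V(J) = 10 - 2*J
s(D, L) = 12*L (s(D, L) = (10 - 2*(-1))*L = (10 + 2)*L = 12*L)
(-112*(-4 + 3)² - (-24)/s(1, -1))*(-19) = (-112*(-4 + 3)² - (-24)/(12*(-1)))*(-19) = (-112*(-1)² - (-24)/(-12))*(-19) = (-112*1 - (-24)*(-1)/12)*(-19) = (-112 - 3*⅔)*(-19) = (-112 - 2)*(-19) = -114*(-19) = 2166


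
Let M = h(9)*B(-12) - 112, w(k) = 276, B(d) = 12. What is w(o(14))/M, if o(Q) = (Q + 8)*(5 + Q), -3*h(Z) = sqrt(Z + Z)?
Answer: -966/383 + 207*sqrt(2)/766 ≈ -2.1400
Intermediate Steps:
h(Z) = -sqrt(2)*sqrt(Z)/3 (h(Z) = -sqrt(Z + Z)/3 = -sqrt(2)*sqrt(Z)/3)
o(Q) = (5 + Q)*(8 + Q) (o(Q) = (8 + Q)*(5 + Q) = (5 + Q)*(8 + Q))
M = -112 - 12*sqrt(2) (M = -sqrt(2)*sqrt(9)/3*12 - 112 = -1/3*sqrt(2)*3*12 - 112 = -sqrt(2)*12 - 112 = -12*sqrt(2) - 112 = -112 - 12*sqrt(2) ≈ -128.97)
w(o(14))/M = 276/(-112 - 12*sqrt(2))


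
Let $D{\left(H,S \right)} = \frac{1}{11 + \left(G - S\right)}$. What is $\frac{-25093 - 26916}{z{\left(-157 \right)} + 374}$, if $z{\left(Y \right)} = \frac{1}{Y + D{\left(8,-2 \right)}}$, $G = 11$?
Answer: $- \frac{195917903}{1408834} \approx -139.06$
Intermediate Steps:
$D{\left(H,S \right)} = \frac{1}{22 - S}$ ($D{\left(H,S \right)} = \frac{1}{11 - \left(-11 + S\right)} = \frac{1}{22 - S}$)
$z{\left(Y \right)} = \frac{1}{\frac{1}{24} + Y}$ ($z{\left(Y \right)} = \frac{1}{Y + \frac{1}{22 - -2}} = \frac{1}{Y + \frac{1}{22 + 2}} = \frac{1}{Y + \frac{1}{24}} = \frac{1}{\frac{1}{24} + Y}$)
$\frac{-25093 - 26916}{z{\left(-157 \right)} + 374} = \frac{-25093 - 26916}{\frac{24}{1 + 24 \left(-157\right)} + 374} = - \frac{52009}{\frac{24}{1 - 3768} + 374} = - \frac{52009}{\frac{24}{-3767} + 374} = - \frac{52009}{24 \left(- \frac{1}{3767}\right) + 374} = - \frac{52009}{- \frac{24}{3767} + 374} = - \frac{52009}{\frac{1408834}{3767}} = \left(-52009\right) \frac{3767}{1408834} = - \frac{195917903}{1408834}$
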